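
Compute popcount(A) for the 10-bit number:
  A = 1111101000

1111101000
1-bits at positions (from bit 0 = LSB): 3, 5, 6, 7, 8, 9
Count = 6

Answer: 6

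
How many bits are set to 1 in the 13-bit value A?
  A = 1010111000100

1010111000100
1-bits at positions (from bit 0 = LSB): 2, 6, 7, 8, 10, 12
Count = 6

Answer: 6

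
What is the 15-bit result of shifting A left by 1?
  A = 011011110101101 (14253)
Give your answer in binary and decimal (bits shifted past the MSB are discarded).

Shift left by 1: drop the top 1 bit(s), append 1 zero(s) on the right.
  011011110101101  ->  discard [0], keep [11011110101101], append 0
= 110111101011010

Answer: 110111101011010 (28506)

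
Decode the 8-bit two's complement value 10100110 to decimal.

MSB is 1, so the value is negative. Find the magnitude:
1. Invert bits:  01011001
2. Add 1:        01011010  = 90
3. Apply sign:   -90

Answer: -90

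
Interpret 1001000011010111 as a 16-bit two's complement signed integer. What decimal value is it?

MSB is 1, so the value is negative. Find the magnitude:
1. Invert bits:  0110111100101000
2. Add 1:        0110111100101001  = 28457
3. Apply sign:   -28457

Answer: -28457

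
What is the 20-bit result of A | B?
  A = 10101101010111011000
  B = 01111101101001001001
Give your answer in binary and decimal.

Apply | to each column (1 where either bit is 1):
  10101101010111011000
| 01111101101001001001
----------------------
  11111101111111011001

Answer: 11111101111111011001 (1040345)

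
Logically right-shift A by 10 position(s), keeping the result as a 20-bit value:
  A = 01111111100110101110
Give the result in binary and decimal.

Logical shift right by 10: drop the bottom 10 bit(s), prepend 10 zero(s) on the left.
  01111111100110101110  ->  keep [0111111110], discard [0110101110], prepend 0000000000
= 00000000000111111110

Answer: 00000000000111111110 (510)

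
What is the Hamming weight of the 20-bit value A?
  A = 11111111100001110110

11111111100001110110
1-bits at positions (from bit 0 = LSB): 1, 2, 4, 5, 6, 11, 12, 13, 14, 15, 16, 17, 18, 19
Count = 14

Answer: 14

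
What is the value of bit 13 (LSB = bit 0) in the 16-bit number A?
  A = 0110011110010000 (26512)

Bit 13 is the 14th from the right.
  0110011110010000
    ^
That bit is 1.

Answer: 1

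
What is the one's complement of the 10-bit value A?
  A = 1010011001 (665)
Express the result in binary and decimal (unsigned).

Flip each bit (0->1, 1->0):
  1010011001
  0101100110

Answer: 0101100110 (358)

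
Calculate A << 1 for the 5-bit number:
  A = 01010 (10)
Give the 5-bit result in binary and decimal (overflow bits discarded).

Shift left by 1: drop the top 1 bit(s), append 1 zero(s) on the right.
  01010  ->  discard [0], keep [1010], append 0
= 10100

Answer: 10100 (20)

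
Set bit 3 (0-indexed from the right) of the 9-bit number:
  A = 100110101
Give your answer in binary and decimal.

Mask = 1 << 3 = 000001000
Bit 3 of A is 0, so OR-ing with the mask flips it to 1.
  100110101
| 000001000
-----------
  100111101

Answer: 100111101 (317)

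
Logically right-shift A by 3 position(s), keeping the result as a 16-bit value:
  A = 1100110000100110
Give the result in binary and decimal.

Logical shift right by 3: drop the bottom 3 bit(s), prepend 3 zero(s) on the left.
  1100110000100110  ->  keep [1100110000100], discard [110], prepend 000
= 0001100110000100

Answer: 0001100110000100 (6532)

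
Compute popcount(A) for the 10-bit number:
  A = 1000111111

1000111111
1-bits at positions (from bit 0 = LSB): 0, 1, 2, 3, 4, 5, 9
Count = 7

Answer: 7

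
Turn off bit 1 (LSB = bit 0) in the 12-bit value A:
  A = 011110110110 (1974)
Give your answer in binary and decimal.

Mask = ~(1 << 1) = 111111111101
Bit 1 of A is 1, so AND-ing with the mask clears it to 0.
  011110110110
& 111111111101
--------------
  011110110100

Answer: 011110110100 (1972)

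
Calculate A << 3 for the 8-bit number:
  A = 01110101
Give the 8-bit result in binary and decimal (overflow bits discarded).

Shift left by 3: drop the top 3 bit(s), append 3 zero(s) on the right.
  01110101  ->  discard [011], keep [10101], append 000
= 10101000

Answer: 10101000 (168)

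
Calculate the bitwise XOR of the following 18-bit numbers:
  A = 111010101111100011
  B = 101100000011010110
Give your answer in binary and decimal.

Apply ^ to each column (1 where bits differ):
  111010101111100011
^ 101100000011010110
--------------------
  010110101100110101

Answer: 010110101100110101 (92981)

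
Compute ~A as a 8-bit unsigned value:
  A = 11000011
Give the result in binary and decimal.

Flip each bit (0->1, 1->0):
  11000011
  00111100

Answer: 00111100 (60)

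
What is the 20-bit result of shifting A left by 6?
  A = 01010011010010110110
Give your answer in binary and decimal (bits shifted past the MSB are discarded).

Shift left by 6: drop the top 6 bit(s), append 6 zero(s) on the right.
  01010011010010110110  ->  discard [010100], keep [11010010110110], append 000000
= 11010010110110000000

Answer: 11010010110110000000 (863616)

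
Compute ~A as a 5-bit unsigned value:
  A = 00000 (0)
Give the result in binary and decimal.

Flip each bit (0->1, 1->0):
  00000
  11111

Answer: 11111 (31)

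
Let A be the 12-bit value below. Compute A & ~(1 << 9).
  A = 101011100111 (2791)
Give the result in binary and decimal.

Mask = ~(1 << 9) = 110111111111
Bit 9 of A is 1, so AND-ing with the mask clears it to 0.
  101011100111
& 110111111111
--------------
  100011100111

Answer: 100011100111 (2279)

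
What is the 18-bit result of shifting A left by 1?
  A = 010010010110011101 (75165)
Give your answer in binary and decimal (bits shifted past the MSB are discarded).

Shift left by 1: drop the top 1 bit(s), append 1 zero(s) on the right.
  010010010110011101  ->  discard [0], keep [10010010110011101], append 0
= 100100101100111010

Answer: 100100101100111010 (150330)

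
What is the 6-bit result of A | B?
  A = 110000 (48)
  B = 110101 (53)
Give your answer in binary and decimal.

Apply | to each column (1 where either bit is 1):
  110000
| 110101
--------
  110101

Answer: 110101 (53)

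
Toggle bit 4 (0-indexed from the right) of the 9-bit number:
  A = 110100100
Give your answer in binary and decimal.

Mask = 1 << 4 = 000010000
Bit 4 of A is 0; XOR with the mask flips it to 1.
  110100100
^ 000010000
-----------
  110110100

Answer: 110110100 (436)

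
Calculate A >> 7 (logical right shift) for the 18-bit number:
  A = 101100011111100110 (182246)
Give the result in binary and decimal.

Logical shift right by 7: drop the bottom 7 bit(s), prepend 7 zero(s) on the left.
  101100011111100110  ->  keep [10110001111], discard [1100110], prepend 0000000
= 000000010110001111

Answer: 000000010110001111 (1423)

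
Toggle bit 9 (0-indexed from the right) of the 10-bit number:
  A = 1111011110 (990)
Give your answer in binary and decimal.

Mask = 1 << 9 = 1000000000
Bit 9 of A is 1; XOR with the mask flips it to 0.
  1111011110
^ 1000000000
------------
  0111011110

Answer: 0111011110 (478)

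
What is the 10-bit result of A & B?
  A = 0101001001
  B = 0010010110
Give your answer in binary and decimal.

Apply & to each column (1 only where both bits are 1):
  0101001001
& 0010010110
------------
  0000000000

Answer: 0000000000 (0)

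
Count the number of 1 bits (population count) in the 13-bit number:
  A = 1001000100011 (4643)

1001000100011
1-bits at positions (from bit 0 = LSB): 0, 1, 5, 9, 12
Count = 5

Answer: 5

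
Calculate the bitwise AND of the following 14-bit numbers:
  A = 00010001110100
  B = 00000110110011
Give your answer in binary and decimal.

Apply & to each column (1 only where both bits are 1):
  00010001110100
& 00000110110011
----------------
  00000000110000

Answer: 00000000110000 (48)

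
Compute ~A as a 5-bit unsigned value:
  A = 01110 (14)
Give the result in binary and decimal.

Flip each bit (0->1, 1->0):
  01110
  10001

Answer: 10001 (17)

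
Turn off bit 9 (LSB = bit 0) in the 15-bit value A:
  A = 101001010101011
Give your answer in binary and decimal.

Mask = ~(1 << 9) = 111110111111111
Bit 9 of A is 1, so AND-ing with the mask clears it to 0.
  101001010101011
& 111110111111111
-----------------
  101000010101011

Answer: 101000010101011 (20651)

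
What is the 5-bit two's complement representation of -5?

1. Binary of +5:  00101
2. Invert bits:     11010
3. Add 1:           11011

Answer: 11011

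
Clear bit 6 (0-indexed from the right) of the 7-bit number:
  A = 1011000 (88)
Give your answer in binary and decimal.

Mask = ~(1 << 6) = 0111111
Bit 6 of A is 1, so AND-ing with the mask clears it to 0.
  1011000
& 0111111
---------
  0011000

Answer: 0011000 (24)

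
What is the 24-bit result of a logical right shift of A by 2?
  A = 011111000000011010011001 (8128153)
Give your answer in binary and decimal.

Logical shift right by 2: drop the bottom 2 bit(s), prepend 2 zero(s) on the left.
  011111000000011010011001  ->  keep [0111110000000110100110], discard [01], prepend 00
= 000111110000000110100110

Answer: 000111110000000110100110 (2032038)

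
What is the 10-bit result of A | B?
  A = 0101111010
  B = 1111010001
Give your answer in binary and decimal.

Apply | to each column (1 where either bit is 1):
  0101111010
| 1111010001
------------
  1111111011

Answer: 1111111011 (1019)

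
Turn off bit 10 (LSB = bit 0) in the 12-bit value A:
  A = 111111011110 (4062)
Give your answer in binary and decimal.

Mask = ~(1 << 10) = 101111111111
Bit 10 of A is 1, so AND-ing with the mask clears it to 0.
  111111011110
& 101111111111
--------------
  101111011110

Answer: 101111011110 (3038)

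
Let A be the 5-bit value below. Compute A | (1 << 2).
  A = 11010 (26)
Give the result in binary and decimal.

Mask = 1 << 2 = 00100
Bit 2 of A is 0, so OR-ing with the mask flips it to 1.
  11010
| 00100
-------
  11110

Answer: 11110 (30)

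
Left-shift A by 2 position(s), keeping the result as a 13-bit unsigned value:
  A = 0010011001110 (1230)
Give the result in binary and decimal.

Shift left by 2: drop the top 2 bit(s), append 2 zero(s) on the right.
  0010011001110  ->  discard [00], keep [10011001110], append 00
= 1001100111000

Answer: 1001100111000 (4920)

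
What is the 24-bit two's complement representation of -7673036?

1. Binary of +7673036:  011101010001010011001100
2. Invert bits:     100010101110101100110011
3. Add 1:           100010101110101100110100

Answer: 100010101110101100110100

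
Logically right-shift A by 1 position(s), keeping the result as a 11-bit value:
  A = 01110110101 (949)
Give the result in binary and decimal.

Logical shift right by 1: drop the bottom 1 bit(s), prepend 1 zero(s) on the left.
  01110110101  ->  keep [0111011010], discard [1], prepend 0
= 00111011010

Answer: 00111011010 (474)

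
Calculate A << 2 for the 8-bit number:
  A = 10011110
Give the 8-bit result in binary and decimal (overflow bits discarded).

Shift left by 2: drop the top 2 bit(s), append 2 zero(s) on the right.
  10011110  ->  discard [10], keep [011110], append 00
= 01111000

Answer: 01111000 (120)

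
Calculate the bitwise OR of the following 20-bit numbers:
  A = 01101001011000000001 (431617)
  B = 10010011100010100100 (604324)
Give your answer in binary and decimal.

Apply | to each column (1 where either bit is 1):
  01101001011000000001
| 10010011100010100100
----------------------
  11111011111010100101

Answer: 11111011111010100101 (1031845)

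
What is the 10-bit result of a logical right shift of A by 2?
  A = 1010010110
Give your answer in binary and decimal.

Logical shift right by 2: drop the bottom 2 bit(s), prepend 2 zero(s) on the left.
  1010010110  ->  keep [10100101], discard [10], prepend 00
= 0010100101

Answer: 0010100101 (165)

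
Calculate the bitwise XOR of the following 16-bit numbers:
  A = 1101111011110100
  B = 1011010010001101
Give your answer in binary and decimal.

Apply ^ to each column (1 where bits differ):
  1101111011110100
^ 1011010010001101
------------------
  0110101001111001

Answer: 0110101001111001 (27257)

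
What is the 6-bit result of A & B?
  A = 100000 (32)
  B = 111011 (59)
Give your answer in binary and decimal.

Apply & to each column (1 only where both bits are 1):
  100000
& 111011
--------
  100000

Answer: 100000 (32)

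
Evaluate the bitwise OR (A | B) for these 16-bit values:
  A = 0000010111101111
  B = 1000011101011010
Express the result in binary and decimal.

Apply | to each column (1 where either bit is 1):
  0000010111101111
| 1000011101011010
------------------
  1000011111111111

Answer: 1000011111111111 (34815)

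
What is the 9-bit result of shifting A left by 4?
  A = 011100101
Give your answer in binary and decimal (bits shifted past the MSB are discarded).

Shift left by 4: drop the top 4 bit(s), append 4 zero(s) on the right.
  011100101  ->  discard [0111], keep [00101], append 0000
= 001010000

Answer: 001010000 (80)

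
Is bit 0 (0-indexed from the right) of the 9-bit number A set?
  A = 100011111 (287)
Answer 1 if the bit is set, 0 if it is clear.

Bit 0 is the 1st from the right.
  100011111
          ^
That bit is 1.

Answer: 1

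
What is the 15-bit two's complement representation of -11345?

1. Binary of +11345:  010110001010001
2. Invert bits:     101001110101110
3. Add 1:           101001110101111

Answer: 101001110101111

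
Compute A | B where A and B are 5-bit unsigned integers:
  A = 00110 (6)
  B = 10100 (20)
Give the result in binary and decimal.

Apply | to each column (1 where either bit is 1):
  00110
| 10100
-------
  10110

Answer: 10110 (22)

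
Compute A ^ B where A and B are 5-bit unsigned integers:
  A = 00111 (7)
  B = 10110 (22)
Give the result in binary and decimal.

Apply ^ to each column (1 where bits differ):
  00111
^ 10110
-------
  10001

Answer: 10001 (17)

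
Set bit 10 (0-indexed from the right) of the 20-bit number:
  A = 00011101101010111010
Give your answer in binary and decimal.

Mask = 1 << 10 = 00000000010000000000
Bit 10 of A is 0, so OR-ing with the mask flips it to 1.
  00011101101010111010
| 00000000010000000000
----------------------
  00011101111010111010

Answer: 00011101111010111010 (122554)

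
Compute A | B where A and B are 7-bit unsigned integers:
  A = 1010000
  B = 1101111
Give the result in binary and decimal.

Apply | to each column (1 where either bit is 1):
  1010000
| 1101111
---------
  1111111

Answer: 1111111 (127)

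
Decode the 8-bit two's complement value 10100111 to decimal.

MSB is 1, so the value is negative. Find the magnitude:
1. Invert bits:  01011000
2. Add 1:        01011001  = 89
3. Apply sign:   -89

Answer: -89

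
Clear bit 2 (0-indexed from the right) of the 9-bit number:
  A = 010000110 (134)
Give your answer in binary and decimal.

Mask = ~(1 << 2) = 111111011
Bit 2 of A is 1, so AND-ing with the mask clears it to 0.
  010000110
& 111111011
-----------
  010000010

Answer: 010000010 (130)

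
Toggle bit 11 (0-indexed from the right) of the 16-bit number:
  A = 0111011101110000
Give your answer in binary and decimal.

Mask = 1 << 11 = 0000100000000000
Bit 11 of A is 0; XOR with the mask flips it to 1.
  0111011101110000
^ 0000100000000000
------------------
  0111111101110000

Answer: 0111111101110000 (32624)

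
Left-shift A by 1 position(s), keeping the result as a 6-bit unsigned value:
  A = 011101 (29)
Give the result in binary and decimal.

Shift left by 1: drop the top 1 bit(s), append 1 zero(s) on the right.
  011101  ->  discard [0], keep [11101], append 0
= 111010

Answer: 111010 (58)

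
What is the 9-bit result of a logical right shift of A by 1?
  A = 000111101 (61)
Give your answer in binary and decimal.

Logical shift right by 1: drop the bottom 1 bit(s), prepend 1 zero(s) on the left.
  000111101  ->  keep [00011110], discard [1], prepend 0
= 000011110

Answer: 000011110 (30)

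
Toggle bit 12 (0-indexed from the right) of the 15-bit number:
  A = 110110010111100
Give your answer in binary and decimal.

Mask = 1 << 12 = 001000000000000
Bit 12 of A is 0; XOR with the mask flips it to 1.
  110110010111100
^ 001000000000000
-----------------
  111110010111100

Answer: 111110010111100 (31932)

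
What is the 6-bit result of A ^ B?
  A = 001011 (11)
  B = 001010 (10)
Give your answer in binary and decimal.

Apply ^ to each column (1 where bits differ):
  001011
^ 001010
--------
  000001

Answer: 000001 (1)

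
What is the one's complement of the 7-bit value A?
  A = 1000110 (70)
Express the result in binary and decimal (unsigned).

Flip each bit (0->1, 1->0):
  1000110
  0111001

Answer: 0111001 (57)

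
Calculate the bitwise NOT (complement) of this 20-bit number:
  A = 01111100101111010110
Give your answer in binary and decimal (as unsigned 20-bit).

Flip each bit (0->1, 1->0):
  01111100101111010110
  10000011010000101001

Answer: 10000011010000101001 (537641)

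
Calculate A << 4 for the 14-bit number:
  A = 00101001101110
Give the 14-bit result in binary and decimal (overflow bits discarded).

Shift left by 4: drop the top 4 bit(s), append 4 zero(s) on the right.
  00101001101110  ->  discard [0010], keep [1001101110], append 0000
= 10011011100000

Answer: 10011011100000 (9952)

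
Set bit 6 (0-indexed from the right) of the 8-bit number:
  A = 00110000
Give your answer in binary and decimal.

Mask = 1 << 6 = 01000000
Bit 6 of A is 0, so OR-ing with the mask flips it to 1.
  00110000
| 01000000
----------
  01110000

Answer: 01110000 (112)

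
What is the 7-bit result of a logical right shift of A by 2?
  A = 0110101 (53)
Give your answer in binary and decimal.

Logical shift right by 2: drop the bottom 2 bit(s), prepend 2 zero(s) on the left.
  0110101  ->  keep [01101], discard [01], prepend 00
= 0001101

Answer: 0001101 (13)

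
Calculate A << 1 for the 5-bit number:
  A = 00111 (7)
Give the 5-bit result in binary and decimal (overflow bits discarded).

Shift left by 1: drop the top 1 bit(s), append 1 zero(s) on the right.
  00111  ->  discard [0], keep [0111], append 0
= 01110

Answer: 01110 (14)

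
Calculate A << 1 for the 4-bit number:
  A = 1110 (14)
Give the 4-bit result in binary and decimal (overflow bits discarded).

Shift left by 1: drop the top 1 bit(s), append 1 zero(s) on the right.
  1110  ->  discard [1], keep [110], append 0
= 1100

Answer: 1100 (12)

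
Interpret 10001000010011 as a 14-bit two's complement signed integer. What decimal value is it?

MSB is 1, so the value is negative. Find the magnitude:
1. Invert bits:  01110111101100
2. Add 1:        01110111101101  = 7661
3. Apply sign:   -7661

Answer: -7661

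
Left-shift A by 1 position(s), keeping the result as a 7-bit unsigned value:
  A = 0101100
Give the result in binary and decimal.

Shift left by 1: drop the top 1 bit(s), append 1 zero(s) on the right.
  0101100  ->  discard [0], keep [101100], append 0
= 1011000

Answer: 1011000 (88)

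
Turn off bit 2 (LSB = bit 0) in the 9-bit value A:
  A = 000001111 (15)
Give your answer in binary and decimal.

Mask = ~(1 << 2) = 111111011
Bit 2 of A is 1, so AND-ing with the mask clears it to 0.
  000001111
& 111111011
-----------
  000001011

Answer: 000001011 (11)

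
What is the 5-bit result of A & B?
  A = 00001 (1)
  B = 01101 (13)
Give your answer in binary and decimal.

Apply & to each column (1 only where both bits are 1):
  00001
& 01101
-------
  00001

Answer: 00001 (1)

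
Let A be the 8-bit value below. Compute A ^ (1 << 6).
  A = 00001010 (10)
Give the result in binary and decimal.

Mask = 1 << 6 = 01000000
Bit 6 of A is 0; XOR with the mask flips it to 1.
  00001010
^ 01000000
----------
  01001010

Answer: 01001010 (74)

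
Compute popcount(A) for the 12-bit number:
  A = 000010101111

000010101111
1-bits at positions (from bit 0 = LSB): 0, 1, 2, 3, 5, 7
Count = 6

Answer: 6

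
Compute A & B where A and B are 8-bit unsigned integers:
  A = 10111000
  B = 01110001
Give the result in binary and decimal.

Apply & to each column (1 only where both bits are 1):
  10111000
& 01110001
----------
  00110000

Answer: 00110000 (48)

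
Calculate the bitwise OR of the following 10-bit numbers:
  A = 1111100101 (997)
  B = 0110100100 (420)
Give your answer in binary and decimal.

Apply | to each column (1 where either bit is 1):
  1111100101
| 0110100100
------------
  1111100101

Answer: 1111100101 (997)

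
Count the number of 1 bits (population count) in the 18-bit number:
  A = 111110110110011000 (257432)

111110110110011000
1-bits at positions (from bit 0 = LSB): 3, 4, 7, 8, 10, 11, 13, 14, 15, 16, 17
Count = 11

Answer: 11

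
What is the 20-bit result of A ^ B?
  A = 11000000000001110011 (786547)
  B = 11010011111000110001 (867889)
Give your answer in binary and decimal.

Apply ^ to each column (1 where bits differ):
  11000000000001110011
^ 11010011111000110001
----------------------
  00010011111001000010

Answer: 00010011111001000010 (81474)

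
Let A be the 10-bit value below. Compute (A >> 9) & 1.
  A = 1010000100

Bit 9 is the 10th from the right.
  1010000100
  ^
That bit is 1.

Answer: 1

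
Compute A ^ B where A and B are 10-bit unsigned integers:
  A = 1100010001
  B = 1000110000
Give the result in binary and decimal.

Apply ^ to each column (1 where bits differ):
  1100010001
^ 1000110000
------------
  0100100001

Answer: 0100100001 (289)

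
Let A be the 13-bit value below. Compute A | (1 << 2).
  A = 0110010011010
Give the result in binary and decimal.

Mask = 1 << 2 = 0000000000100
Bit 2 of A is 0, so OR-ing with the mask flips it to 1.
  0110010011010
| 0000000000100
---------------
  0110010011110

Answer: 0110010011110 (3230)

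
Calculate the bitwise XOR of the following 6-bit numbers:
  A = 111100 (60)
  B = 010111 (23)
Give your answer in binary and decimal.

Apply ^ to each column (1 where bits differ):
  111100
^ 010111
--------
  101011

Answer: 101011 (43)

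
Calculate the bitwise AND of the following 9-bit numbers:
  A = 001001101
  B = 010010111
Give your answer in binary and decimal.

Apply & to each column (1 only where both bits are 1):
  001001101
& 010010111
-----------
  000000101

Answer: 000000101 (5)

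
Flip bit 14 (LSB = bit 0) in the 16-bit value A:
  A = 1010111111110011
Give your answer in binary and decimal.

Mask = 1 << 14 = 0100000000000000
Bit 14 of A is 0; XOR with the mask flips it to 1.
  1010111111110011
^ 0100000000000000
------------------
  1110111111110011

Answer: 1110111111110011 (61427)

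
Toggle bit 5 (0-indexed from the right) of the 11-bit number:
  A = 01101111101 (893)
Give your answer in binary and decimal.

Mask = 1 << 5 = 00000100000
Bit 5 of A is 1; XOR with the mask flips it to 0.
  01101111101
^ 00000100000
-------------
  01101011101

Answer: 01101011101 (861)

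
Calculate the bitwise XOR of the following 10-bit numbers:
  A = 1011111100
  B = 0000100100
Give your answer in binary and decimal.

Apply ^ to each column (1 where bits differ):
  1011111100
^ 0000100100
------------
  1011011000

Answer: 1011011000 (728)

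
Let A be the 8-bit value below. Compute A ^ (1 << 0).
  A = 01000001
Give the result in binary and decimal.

Mask = 1 << 0 = 00000001
Bit 0 of A is 1; XOR with the mask flips it to 0.
  01000001
^ 00000001
----------
  01000000

Answer: 01000000 (64)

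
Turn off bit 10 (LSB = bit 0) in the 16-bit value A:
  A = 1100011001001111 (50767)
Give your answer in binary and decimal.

Mask = ~(1 << 10) = 1111101111111111
Bit 10 of A is 1, so AND-ing with the mask clears it to 0.
  1100011001001111
& 1111101111111111
------------------
  1100001001001111

Answer: 1100001001001111 (49743)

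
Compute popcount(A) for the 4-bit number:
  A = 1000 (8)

1000
1-bits at positions (from bit 0 = LSB): 3
Count = 1

Answer: 1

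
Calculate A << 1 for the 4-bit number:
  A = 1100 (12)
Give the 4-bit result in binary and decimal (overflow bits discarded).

Shift left by 1: drop the top 1 bit(s), append 1 zero(s) on the right.
  1100  ->  discard [1], keep [100], append 0
= 1000

Answer: 1000 (8)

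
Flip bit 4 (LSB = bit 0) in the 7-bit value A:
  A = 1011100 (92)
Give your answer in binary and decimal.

Mask = 1 << 4 = 0010000
Bit 4 of A is 1; XOR with the mask flips it to 0.
  1011100
^ 0010000
---------
  1001100

Answer: 1001100 (76)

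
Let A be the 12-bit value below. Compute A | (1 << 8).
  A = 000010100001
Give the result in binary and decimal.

Mask = 1 << 8 = 000100000000
Bit 8 of A is 0, so OR-ing with the mask flips it to 1.
  000010100001
| 000100000000
--------------
  000110100001

Answer: 000110100001 (417)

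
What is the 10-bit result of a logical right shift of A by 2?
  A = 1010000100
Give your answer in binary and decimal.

Logical shift right by 2: drop the bottom 2 bit(s), prepend 2 zero(s) on the left.
  1010000100  ->  keep [10100001], discard [00], prepend 00
= 0010100001

Answer: 0010100001 (161)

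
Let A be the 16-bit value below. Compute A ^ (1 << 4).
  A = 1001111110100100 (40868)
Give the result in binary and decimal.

Mask = 1 << 4 = 0000000000010000
Bit 4 of A is 0; XOR with the mask flips it to 1.
  1001111110100100
^ 0000000000010000
------------------
  1001111110110100

Answer: 1001111110110100 (40884)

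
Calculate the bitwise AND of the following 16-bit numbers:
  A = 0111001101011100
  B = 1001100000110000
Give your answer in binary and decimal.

Apply & to each column (1 only where both bits are 1):
  0111001101011100
& 1001100000110000
------------------
  0001000000010000

Answer: 0001000000010000 (4112)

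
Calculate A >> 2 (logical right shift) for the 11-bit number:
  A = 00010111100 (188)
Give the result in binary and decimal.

Logical shift right by 2: drop the bottom 2 bit(s), prepend 2 zero(s) on the left.
  00010111100  ->  keep [000101111], discard [00], prepend 00
= 00000101111

Answer: 00000101111 (47)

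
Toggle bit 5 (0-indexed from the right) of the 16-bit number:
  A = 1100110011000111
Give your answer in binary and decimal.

Mask = 1 << 5 = 0000000000100000
Bit 5 of A is 0; XOR with the mask flips it to 1.
  1100110011000111
^ 0000000000100000
------------------
  1100110011100111

Answer: 1100110011100111 (52455)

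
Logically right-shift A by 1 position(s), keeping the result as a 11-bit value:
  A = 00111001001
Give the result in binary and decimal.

Logical shift right by 1: drop the bottom 1 bit(s), prepend 1 zero(s) on the left.
  00111001001  ->  keep [0011100100], discard [1], prepend 0
= 00011100100

Answer: 00011100100 (228)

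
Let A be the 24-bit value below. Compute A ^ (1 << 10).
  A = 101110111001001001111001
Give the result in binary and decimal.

Mask = 1 << 10 = 000000000000010000000000
Bit 10 of A is 0; XOR with the mask flips it to 1.
  101110111001001001111001
^ 000000000000010000000000
--------------------------
  101110111001011001111001

Answer: 101110111001011001111001 (12293753)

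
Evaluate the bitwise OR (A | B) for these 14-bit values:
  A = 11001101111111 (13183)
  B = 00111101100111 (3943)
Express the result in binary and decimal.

Apply | to each column (1 where either bit is 1):
  11001101111111
| 00111101100111
----------------
  11111101111111

Answer: 11111101111111 (16255)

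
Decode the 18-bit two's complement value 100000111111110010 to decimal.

MSB is 1, so the value is negative. Find the magnitude:
1. Invert bits:  011111000000001101
2. Add 1:        011111000000001110  = 126990
3. Apply sign:   -126990

Answer: -126990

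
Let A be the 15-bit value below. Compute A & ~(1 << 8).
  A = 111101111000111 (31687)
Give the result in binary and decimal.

Mask = ~(1 << 8) = 111111011111111
Bit 8 of A is 1, so AND-ing with the mask clears it to 0.
  111101111000111
& 111111011111111
-----------------
  111101011000111

Answer: 111101011000111 (31431)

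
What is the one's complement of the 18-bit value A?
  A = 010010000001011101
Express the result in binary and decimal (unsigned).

Flip each bit (0->1, 1->0):
  010010000001011101
  101101111110100010

Answer: 101101111110100010 (188322)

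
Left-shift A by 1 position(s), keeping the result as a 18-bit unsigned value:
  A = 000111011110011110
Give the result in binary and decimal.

Shift left by 1: drop the top 1 bit(s), append 1 zero(s) on the right.
  000111011110011110  ->  discard [0], keep [00111011110011110], append 0
= 001110111100111100

Answer: 001110111100111100 (61244)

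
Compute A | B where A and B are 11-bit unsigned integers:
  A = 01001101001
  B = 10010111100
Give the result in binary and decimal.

Apply | to each column (1 where either bit is 1):
  01001101001
| 10010111100
-------------
  11011111101

Answer: 11011111101 (1789)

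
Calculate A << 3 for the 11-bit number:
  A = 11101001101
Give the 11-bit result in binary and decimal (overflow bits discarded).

Shift left by 3: drop the top 3 bit(s), append 3 zero(s) on the right.
  11101001101  ->  discard [111], keep [01001101], append 000
= 01001101000

Answer: 01001101000 (616)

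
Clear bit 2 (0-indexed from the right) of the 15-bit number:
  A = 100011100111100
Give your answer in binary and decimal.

Mask = ~(1 << 2) = 111111111111011
Bit 2 of A is 1, so AND-ing with the mask clears it to 0.
  100011100111100
& 111111111111011
-----------------
  100011100111000

Answer: 100011100111000 (18232)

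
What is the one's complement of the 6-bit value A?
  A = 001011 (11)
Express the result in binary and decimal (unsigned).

Flip each bit (0->1, 1->0):
  001011
  110100

Answer: 110100 (52)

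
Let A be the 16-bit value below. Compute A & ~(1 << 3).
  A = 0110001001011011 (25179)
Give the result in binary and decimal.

Mask = ~(1 << 3) = 1111111111110111
Bit 3 of A is 1, so AND-ing with the mask clears it to 0.
  0110001001011011
& 1111111111110111
------------------
  0110001001010011

Answer: 0110001001010011 (25171)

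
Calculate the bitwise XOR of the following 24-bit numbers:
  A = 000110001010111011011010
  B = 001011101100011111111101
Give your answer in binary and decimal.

Apply ^ to each column (1 where bits differ):
  000110001010111011011010
^ 001011101100011111111101
--------------------------
  001101100110100100100111

Answer: 001101100110100100100111 (3565863)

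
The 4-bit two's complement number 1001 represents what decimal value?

MSB is 1, so the value is negative. Find the magnitude:
1. Invert bits:  0110
2. Add 1:        0111  = 7
3. Apply sign:   -7

Answer: -7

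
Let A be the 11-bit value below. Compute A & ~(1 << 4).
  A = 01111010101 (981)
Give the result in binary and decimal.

Mask = ~(1 << 4) = 11111101111
Bit 4 of A is 1, so AND-ing with the mask clears it to 0.
  01111010101
& 11111101111
-------------
  01111000101

Answer: 01111000101 (965)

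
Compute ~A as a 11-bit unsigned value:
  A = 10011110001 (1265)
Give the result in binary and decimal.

Flip each bit (0->1, 1->0):
  10011110001
  01100001110

Answer: 01100001110 (782)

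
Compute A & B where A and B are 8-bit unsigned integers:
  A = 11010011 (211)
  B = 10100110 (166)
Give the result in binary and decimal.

Apply & to each column (1 only where both bits are 1):
  11010011
& 10100110
----------
  10000010

Answer: 10000010 (130)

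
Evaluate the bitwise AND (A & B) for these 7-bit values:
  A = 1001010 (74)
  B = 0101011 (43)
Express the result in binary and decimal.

Apply & to each column (1 only where both bits are 1):
  1001010
& 0101011
---------
  0001010

Answer: 0001010 (10)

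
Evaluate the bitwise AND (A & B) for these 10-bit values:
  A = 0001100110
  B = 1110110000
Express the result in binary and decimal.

Apply & to each column (1 only where both bits are 1):
  0001100110
& 1110110000
------------
  0000100000

Answer: 0000100000 (32)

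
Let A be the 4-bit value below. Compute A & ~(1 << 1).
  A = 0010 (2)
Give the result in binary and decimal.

Mask = ~(1 << 1) = 1101
Bit 1 of A is 1, so AND-ing with the mask clears it to 0.
  0010
& 1101
------
  0000

Answer: 0000 (0)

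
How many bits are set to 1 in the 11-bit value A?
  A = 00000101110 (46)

00000101110
1-bits at positions (from bit 0 = LSB): 1, 2, 3, 5
Count = 4

Answer: 4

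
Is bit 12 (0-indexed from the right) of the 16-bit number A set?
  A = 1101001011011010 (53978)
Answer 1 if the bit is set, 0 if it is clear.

Bit 12 is the 13th from the right.
  1101001011011010
     ^
That bit is 1.

Answer: 1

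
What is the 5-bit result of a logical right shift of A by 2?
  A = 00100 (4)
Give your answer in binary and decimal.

Logical shift right by 2: drop the bottom 2 bit(s), prepend 2 zero(s) on the left.
  00100  ->  keep [001], discard [00], prepend 00
= 00001

Answer: 00001 (1)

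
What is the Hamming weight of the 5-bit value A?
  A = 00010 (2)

00010
1-bits at positions (from bit 0 = LSB): 1
Count = 1

Answer: 1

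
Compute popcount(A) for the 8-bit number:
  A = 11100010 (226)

11100010
1-bits at positions (from bit 0 = LSB): 1, 5, 6, 7
Count = 4

Answer: 4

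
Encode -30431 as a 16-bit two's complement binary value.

1. Binary of +30431:  0111011011011111
2. Invert bits:     1000100100100000
3. Add 1:           1000100100100001

Answer: 1000100100100001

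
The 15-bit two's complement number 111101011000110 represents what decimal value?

MSB is 1, so the value is negative. Find the magnitude:
1. Invert bits:  000010100111001
2. Add 1:        000010100111010  = 1338
3. Apply sign:   -1338

Answer: -1338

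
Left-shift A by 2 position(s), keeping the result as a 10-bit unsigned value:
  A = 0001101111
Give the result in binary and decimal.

Shift left by 2: drop the top 2 bit(s), append 2 zero(s) on the right.
  0001101111  ->  discard [00], keep [01101111], append 00
= 0110111100

Answer: 0110111100 (444)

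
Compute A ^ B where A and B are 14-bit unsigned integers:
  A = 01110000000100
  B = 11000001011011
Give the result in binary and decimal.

Apply ^ to each column (1 where bits differ):
  01110000000100
^ 11000001011011
----------------
  10110001011111

Answer: 10110001011111 (11359)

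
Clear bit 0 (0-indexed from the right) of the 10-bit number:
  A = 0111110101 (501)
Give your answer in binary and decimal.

Mask = ~(1 << 0) = 1111111110
Bit 0 of A is 1, so AND-ing with the mask clears it to 0.
  0111110101
& 1111111110
------------
  0111110100

Answer: 0111110100 (500)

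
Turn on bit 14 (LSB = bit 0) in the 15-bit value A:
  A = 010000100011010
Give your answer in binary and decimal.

Mask = 1 << 14 = 100000000000000
Bit 14 of A is 0, so OR-ing with the mask flips it to 1.
  010000100011010
| 100000000000000
-----------------
  110000100011010

Answer: 110000100011010 (24858)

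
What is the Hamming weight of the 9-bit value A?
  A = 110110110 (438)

110110110
1-bits at positions (from bit 0 = LSB): 1, 2, 4, 5, 7, 8
Count = 6

Answer: 6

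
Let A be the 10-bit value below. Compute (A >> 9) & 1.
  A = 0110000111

Bit 9 is the 10th from the right.
  0110000111
  ^
That bit is 0.

Answer: 0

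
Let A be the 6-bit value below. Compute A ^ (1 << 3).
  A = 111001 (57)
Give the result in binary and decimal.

Mask = 1 << 3 = 001000
Bit 3 of A is 1; XOR with the mask flips it to 0.
  111001
^ 001000
--------
  110001

Answer: 110001 (49)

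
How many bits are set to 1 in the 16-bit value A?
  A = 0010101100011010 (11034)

0010101100011010
1-bits at positions (from bit 0 = LSB): 1, 3, 4, 8, 9, 11, 13
Count = 7

Answer: 7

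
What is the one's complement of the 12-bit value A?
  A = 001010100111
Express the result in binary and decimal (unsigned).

Flip each bit (0->1, 1->0):
  001010100111
  110101011000

Answer: 110101011000 (3416)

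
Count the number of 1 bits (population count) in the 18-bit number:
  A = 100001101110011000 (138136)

100001101110011000
1-bits at positions (from bit 0 = LSB): 3, 4, 7, 8, 9, 11, 12, 17
Count = 8

Answer: 8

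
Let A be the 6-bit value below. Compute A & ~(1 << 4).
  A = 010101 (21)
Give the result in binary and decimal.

Mask = ~(1 << 4) = 101111
Bit 4 of A is 1, so AND-ing with the mask clears it to 0.
  010101
& 101111
--------
  000101

Answer: 000101 (5)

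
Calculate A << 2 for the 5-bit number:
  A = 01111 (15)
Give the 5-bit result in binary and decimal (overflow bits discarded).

Shift left by 2: drop the top 2 bit(s), append 2 zero(s) on the right.
  01111  ->  discard [01], keep [111], append 00
= 11100

Answer: 11100 (28)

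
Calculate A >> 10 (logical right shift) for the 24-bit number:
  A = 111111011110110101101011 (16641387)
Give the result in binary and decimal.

Logical shift right by 10: drop the bottom 10 bit(s), prepend 10 zero(s) on the left.
  111111011110110101101011  ->  keep [11111101111011], discard [0101101011], prepend 0000000000
= 000000000011111101111011

Answer: 000000000011111101111011 (16251)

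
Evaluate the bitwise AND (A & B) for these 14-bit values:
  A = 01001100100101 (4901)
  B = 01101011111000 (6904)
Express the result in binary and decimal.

Apply & to each column (1 only where both bits are 1):
  01001100100101
& 01101011111000
----------------
  01001000100000

Answer: 01001000100000 (4640)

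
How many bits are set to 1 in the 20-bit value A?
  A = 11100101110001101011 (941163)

11100101110001101011
1-bits at positions (from bit 0 = LSB): 0, 1, 3, 5, 6, 10, 11, 12, 14, 17, 18, 19
Count = 12

Answer: 12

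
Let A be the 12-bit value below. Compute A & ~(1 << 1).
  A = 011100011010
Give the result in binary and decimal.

Mask = ~(1 << 1) = 111111111101
Bit 1 of A is 1, so AND-ing with the mask clears it to 0.
  011100011010
& 111111111101
--------------
  011100011000

Answer: 011100011000 (1816)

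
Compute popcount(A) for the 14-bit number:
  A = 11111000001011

11111000001011
1-bits at positions (from bit 0 = LSB): 0, 1, 3, 9, 10, 11, 12, 13
Count = 8

Answer: 8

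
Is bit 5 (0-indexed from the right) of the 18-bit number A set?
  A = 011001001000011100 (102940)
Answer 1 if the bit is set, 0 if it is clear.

Bit 5 is the 6th from the right.
  011001001000011100
              ^
That bit is 0.

Answer: 0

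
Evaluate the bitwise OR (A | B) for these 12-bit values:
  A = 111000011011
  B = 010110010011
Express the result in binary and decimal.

Apply | to each column (1 where either bit is 1):
  111000011011
| 010110010011
--------------
  111110011011

Answer: 111110011011 (3995)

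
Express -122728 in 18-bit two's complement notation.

1. Binary of +122728:  011101111101101000
2. Invert bits:     100010000010010111
3. Add 1:           100010000010011000

Answer: 100010000010011000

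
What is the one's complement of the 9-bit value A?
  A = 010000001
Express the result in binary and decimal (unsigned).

Flip each bit (0->1, 1->0):
  010000001
  101111110

Answer: 101111110 (382)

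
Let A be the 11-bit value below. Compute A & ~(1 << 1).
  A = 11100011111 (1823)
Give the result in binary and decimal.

Mask = ~(1 << 1) = 11111111101
Bit 1 of A is 1, so AND-ing with the mask clears it to 0.
  11100011111
& 11111111101
-------------
  11100011101

Answer: 11100011101 (1821)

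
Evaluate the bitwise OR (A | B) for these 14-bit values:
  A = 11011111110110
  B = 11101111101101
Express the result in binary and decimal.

Apply | to each column (1 where either bit is 1):
  11011111110110
| 11101111101101
----------------
  11111111111111

Answer: 11111111111111 (16383)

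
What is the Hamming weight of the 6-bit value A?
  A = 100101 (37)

100101
1-bits at positions (from bit 0 = LSB): 0, 2, 5
Count = 3

Answer: 3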